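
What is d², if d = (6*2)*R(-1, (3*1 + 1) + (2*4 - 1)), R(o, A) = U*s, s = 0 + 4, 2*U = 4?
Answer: 9216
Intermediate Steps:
U = 2 (U = (½)*4 = 2)
s = 4
R(o, A) = 8 (R(o, A) = 2*4 = 8)
d = 96 (d = (6*2)*8 = 12*8 = 96)
d² = 96² = 9216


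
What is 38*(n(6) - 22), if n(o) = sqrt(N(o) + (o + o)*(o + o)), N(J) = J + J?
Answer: -836 + 76*sqrt(39) ≈ -361.38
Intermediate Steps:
N(J) = 2*J
n(o) = sqrt(2*o + 4*o**2) (n(o) = sqrt(2*o + (o + o)*(o + o)) = sqrt(2*o + (2*o)*(2*o)) = sqrt(2*o + 4*o**2))
38*(n(6) - 22) = 38*(sqrt(2)*sqrt(6*(1 + 2*6)) - 22) = 38*(sqrt(2)*sqrt(6*(1 + 12)) - 22) = 38*(sqrt(2)*sqrt(6*13) - 22) = 38*(sqrt(2)*sqrt(78) - 22) = 38*(2*sqrt(39) - 22) = 38*(-22 + 2*sqrt(39)) = -836 + 76*sqrt(39)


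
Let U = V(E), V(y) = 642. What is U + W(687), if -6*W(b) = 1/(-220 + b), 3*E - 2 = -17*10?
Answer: 1798883/2802 ≈ 642.00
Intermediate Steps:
E = -56 (E = ⅔ + (-17*10)/3 = ⅔ + (⅓)*(-170) = ⅔ - 170/3 = -56)
U = 642
W(b) = -1/(6*(-220 + b))
U + W(687) = 642 - 1/(-1320 + 6*687) = 642 - 1/(-1320 + 4122) = 642 - 1/2802 = 1798883/2802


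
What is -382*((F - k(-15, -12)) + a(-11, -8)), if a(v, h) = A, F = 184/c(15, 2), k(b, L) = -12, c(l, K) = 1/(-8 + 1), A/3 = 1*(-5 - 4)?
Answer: 497746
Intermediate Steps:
A = -27 (A = 3*(1*(-5 - 4)) = 3*(1*(-9)) = 3*(-9) = -27)
c(l, K) = -⅐ (c(l, K) = 1/(-7) = -⅐)
F = -1288 (F = 184/(-⅐) = 184*(-7) = -1288)
a(v, h) = -27
-382*((F - k(-15, -12)) + a(-11, -8)) = -382*((-1288 - 1*(-12)) - 27) = -382*((-1288 + 12) - 27) = -382*(-1276 - 27) = -382*(-1303) = 497746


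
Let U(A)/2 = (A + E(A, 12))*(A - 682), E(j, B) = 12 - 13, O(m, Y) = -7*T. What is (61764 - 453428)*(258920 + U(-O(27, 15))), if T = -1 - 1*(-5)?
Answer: -87577637056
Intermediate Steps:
T = 4 (T = -1 + 5 = 4)
O(m, Y) = -28 (O(m, Y) = -7*4 = -28)
E(j, B) = -1
U(A) = 2*(-1 + A)*(-682 + A) (U(A) = 2*((A - 1)*(A - 682)) = 2*((-1 + A)*(-682 + A)) = 2*(-1 + A)*(-682 + A))
(61764 - 453428)*(258920 + U(-O(27, 15))) = (61764 - 453428)*(258920 + (1364 - (-1366)*(-28) + 2*(-1*(-28))**2)) = -391664*(258920 + (1364 - 1366*28 + 2*28**2)) = -391664*(258920 + (1364 - 38248 + 2*784)) = -391664*(258920 + (1364 - 38248 + 1568)) = -391664*(258920 - 35316) = -391664*223604 = -87577637056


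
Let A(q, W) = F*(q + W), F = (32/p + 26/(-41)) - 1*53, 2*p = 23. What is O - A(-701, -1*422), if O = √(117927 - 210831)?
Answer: -53851219/943 + 14*I*√474 ≈ -57106.0 + 304.8*I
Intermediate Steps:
p = 23/2 (p = (½)*23 = 23/2 ≈ 11.500)
O = 14*I*√474 (O = √(-92904) = 14*I*√474 ≈ 304.8*I)
F = -47953/943 (F = (32/(23/2) + 26/(-41)) - 1*53 = (32*(2/23) + 26*(-1/41)) - 53 = (64/23 - 26/41) - 53 = 2026/943 - 53 = -47953/943 ≈ -50.852)
A(q, W) = -47953*W/943 - 47953*q/943 (A(q, W) = -47953*(q + W)/943 = -47953*(W + q)/943 = -47953*W/943 - 47953*q/943)
O - A(-701, -1*422) = 14*I*√474 - (-(-47953)*422/943 - 47953/943*(-701)) = 14*I*√474 - (-47953/943*(-422) + 33615053/943) = 14*I*√474 - (20236166/943 + 33615053/943) = 14*I*√474 - 1*53851219/943 = 14*I*√474 - 53851219/943 = -53851219/943 + 14*I*√474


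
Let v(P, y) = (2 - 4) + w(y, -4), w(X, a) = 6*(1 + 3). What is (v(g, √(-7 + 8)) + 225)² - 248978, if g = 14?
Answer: -187969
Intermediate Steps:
w(X, a) = 24 (w(X, a) = 6*4 = 24)
v(P, y) = 22 (v(P, y) = (2 - 4) + 24 = -2 + 24 = 22)
(v(g, √(-7 + 8)) + 225)² - 248978 = (22 + 225)² - 248978 = 247² - 248978 = 61009 - 248978 = -187969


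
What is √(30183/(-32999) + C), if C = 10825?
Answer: 2*√2946678638002/32999 ≈ 104.04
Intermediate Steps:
√(30183/(-32999) + C) = √(30183/(-32999) + 10825) = √(30183*(-1/32999) + 10825) = √(-30183/32999 + 10825) = √(357183992/32999) = 2*√2946678638002/32999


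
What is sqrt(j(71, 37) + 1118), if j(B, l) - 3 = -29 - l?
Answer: sqrt(1055) ≈ 32.481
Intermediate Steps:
j(B, l) = -26 - l (j(B, l) = 3 + (-29 - l) = -26 - l)
sqrt(j(71, 37) + 1118) = sqrt((-26 - 1*37) + 1118) = sqrt((-26 - 37) + 1118) = sqrt(-63 + 1118) = sqrt(1055)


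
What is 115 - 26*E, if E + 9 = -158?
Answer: 4457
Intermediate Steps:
E = -167 (E = -9 - 158 = -167)
115 - 26*E = 115 - 26*(-167) = 115 + 4342 = 4457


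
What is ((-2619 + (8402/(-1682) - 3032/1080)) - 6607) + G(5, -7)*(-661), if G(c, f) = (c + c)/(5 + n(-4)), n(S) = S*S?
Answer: -7588673938/794745 ≈ -9548.6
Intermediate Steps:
n(S) = S²
G(c, f) = 2*c/21 (G(c, f) = (c + c)/(5 + (-4)²) = (2*c)/(5 + 16) = (2*c)/21 = (2*c)*(1/21) = 2*c/21)
((-2619 + (8402/(-1682) - 3032/1080)) - 6607) + G(5, -7)*(-661) = ((-2619 + (8402/(-1682) - 3032/1080)) - 6607) + ((2/21)*5)*(-661) = ((-2619 + (8402*(-1/1682) - 3032*1/1080)) - 6607) + (10/21)*(-661) = ((-2619 + (-4201/841 - 379/135)) - 6607) - 6610/21 = ((-2619 - 885874/113535) - 6607) - 6610/21 = (-298234039/113535 - 6607) - 6610/21 = -1048359784/113535 - 6610/21 = -7588673938/794745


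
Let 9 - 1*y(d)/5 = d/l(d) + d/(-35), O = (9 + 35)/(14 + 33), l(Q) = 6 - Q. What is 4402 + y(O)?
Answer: 24867649/5593 ≈ 4446.2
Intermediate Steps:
O = 44/47 ≈ 0.93617
y(d) = 45 + d/7 - 5*d/(6 - d) (y(d) = 45 - 5*(d/(6 - d) + d/(-35)) = 45 - 5*(d/(6 - d) + d*(-1/35)) = 45 - 5*(d/(6 - d) - d/35) = 45 - 5*(-d/35 + d/(6 - d)) = 45 + (d/7 - 5*d/(6 - d)) = 45 + d/7 - 5*d/(6 - d))
4402 + y(O) = 4402 + (-1890 + (44/47)² + 344*(44/47))/(7*(-6 + 44/47)) = 4402 + (-1890 + 1936/2209 + 15136/47)/(7*(-238/47)) = 4402 + (⅐)*(-47/238)*(-3461682/2209) = 4402 + 247263/5593 = 24867649/5593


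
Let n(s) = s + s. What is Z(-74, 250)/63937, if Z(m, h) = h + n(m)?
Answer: 6/3761 ≈ 0.0015953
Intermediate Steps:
n(s) = 2*s
Z(m, h) = h + 2*m
Z(-74, 250)/63937 = (250 + 2*(-74))/63937 = (250 - 148)*(1/63937) = 102*(1/63937) = 6/3761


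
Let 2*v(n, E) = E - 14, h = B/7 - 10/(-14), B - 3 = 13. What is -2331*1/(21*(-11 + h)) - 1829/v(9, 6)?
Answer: 3769/8 ≈ 471.13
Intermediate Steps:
B = 16 (B = 3 + 13 = 16)
h = 3 (h = 16/7 - 10/(-14) = 16*(1/7) - 10*(-1/14) = 16/7 + 5/7 = 3)
v(n, E) = -7 + E/2 (v(n, E) = (E - 14)/2 = (-14 + E)/2 = -7 + E/2)
-2331*1/(21*(-11 + h)) - 1829/v(9, 6) = -2331*1/(21*(-11 + 3)) - 1829/(-7 + (1/2)*6) = -2331/(21*(-8)) - 1829/(-7 + 3) = -2331/(-168) - 1829/(-4) = -2331*(-1/168) - 1829*(-1/4) = 111/8 + 1829/4 = 3769/8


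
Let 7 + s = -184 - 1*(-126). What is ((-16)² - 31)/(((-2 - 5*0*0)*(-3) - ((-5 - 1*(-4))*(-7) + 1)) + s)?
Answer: -225/67 ≈ -3.3582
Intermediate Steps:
s = -65 (s = -7 + (-184 - 1*(-126)) = -7 + (-184 + 126) = -7 - 58 = -65)
((-16)² - 31)/(((-2 - 5*0*0)*(-3) - ((-5 - 1*(-4))*(-7) + 1)) + s) = ((-16)² - 31)/(((-2 - 5*0*0)*(-3) - ((-5 - 1*(-4))*(-7) + 1)) - 65) = (256 - 31)/(((-2 + 0*0)*(-3) - ((-5 + 4)*(-7) + 1)) - 65) = 225/(((-2 + 0)*(-3) - (-1*(-7) + 1)) - 65) = 225/((-2*(-3) - (7 + 1)) - 65) = 225/((6 - 1*8) - 65) = 225/((6 - 8) - 65) = 225/(-2 - 65) = 225/(-67) = 225*(-1/67) = -225/67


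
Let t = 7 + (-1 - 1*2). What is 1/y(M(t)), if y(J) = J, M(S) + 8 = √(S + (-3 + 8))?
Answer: -⅕ ≈ -0.20000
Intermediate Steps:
t = 4 (t = 7 + (-1 - 2) = 7 - 3 = 4)
M(S) = -8 + √(5 + S) (M(S) = -8 + √(S + (-3 + 8)) = -8 + √(S + 5) = -8 + √(5 + S))
1/y(M(t)) = 1/(-8 + √(5 + 4)) = 1/(-8 + √9) = 1/(-8 + 3) = 1/(-5) = -⅕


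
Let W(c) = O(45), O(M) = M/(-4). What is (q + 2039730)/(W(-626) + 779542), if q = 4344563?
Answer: 25537172/3118123 ≈ 8.1899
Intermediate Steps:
O(M) = -M/4 (O(M) = M*(-¼) = -M/4)
W(c) = -45/4 (W(c) = -¼*45 = -45/4)
(q + 2039730)/(W(-626) + 779542) = (4344563 + 2039730)/(-45/4 + 779542) = 6384293/(3118123/4) = 6384293*(4/3118123) = 25537172/3118123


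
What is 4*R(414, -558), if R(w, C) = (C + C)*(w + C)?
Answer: 642816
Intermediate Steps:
R(w, C) = 2*C*(C + w) (R(w, C) = (2*C)*(C + w) = 2*C*(C + w))
4*R(414, -558) = 4*(2*(-558)*(-558 + 414)) = 4*(2*(-558)*(-144)) = 4*160704 = 642816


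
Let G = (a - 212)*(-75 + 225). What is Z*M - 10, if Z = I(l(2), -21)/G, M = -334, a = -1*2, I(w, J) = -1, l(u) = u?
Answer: -160667/16050 ≈ -10.010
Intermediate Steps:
a = -2
G = -32100 (G = (-2 - 212)*(-75 + 225) = -214*150 = -32100)
Z = 1/32100 (Z = -1/(-32100) = -1*(-1/32100) = 1/32100 ≈ 3.1153e-5)
Z*M - 10 = (1/32100)*(-334) - 10 = -167/16050 - 10 = -160667/16050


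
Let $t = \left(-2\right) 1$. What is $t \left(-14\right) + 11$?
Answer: $39$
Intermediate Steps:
$t = -2$
$t \left(-14\right) + 11 = \left(-2\right) \left(-14\right) + 11 = 28 + 11 = 39$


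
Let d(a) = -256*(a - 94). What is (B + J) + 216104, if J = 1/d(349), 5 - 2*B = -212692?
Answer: 21049699199/65280 ≈ 3.2245e+5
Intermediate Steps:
B = 212697/2 (B = 5/2 - ½*(-212692) = 5/2 + 106346 = 212697/2 ≈ 1.0635e+5)
d(a) = 24064 - 256*a (d(a) = -256*(-94 + a) = 24064 - 256*a)
J = -1/65280 (J = 1/(24064 - 256*349) = 1/(24064 - 89344) = 1/(-65280) = -1/65280 ≈ -1.5319e-5)
(B + J) + 216104 = (212697/2 - 1/65280) + 216104 = 6942430079/65280 + 216104 = 21049699199/65280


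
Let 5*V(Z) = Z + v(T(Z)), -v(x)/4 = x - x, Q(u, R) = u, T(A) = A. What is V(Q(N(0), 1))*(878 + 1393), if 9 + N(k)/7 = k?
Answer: -143073/5 ≈ -28615.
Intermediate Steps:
N(k) = -63 + 7*k
v(x) = 0 (v(x) = -4*(x - x) = -4*0 = 0)
V(Z) = Z/5 (V(Z) = (Z + 0)/5 = Z/5)
V(Q(N(0), 1))*(878 + 1393) = ((-63 + 7*0)/5)*(878 + 1393) = ((-63 + 0)/5)*2271 = ((⅕)*(-63))*2271 = -63/5*2271 = -143073/5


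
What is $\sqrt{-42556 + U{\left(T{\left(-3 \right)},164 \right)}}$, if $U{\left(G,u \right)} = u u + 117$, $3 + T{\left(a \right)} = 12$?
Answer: $3 i \sqrt{1727} \approx 124.67 i$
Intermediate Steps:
$T{\left(a \right)} = 9$ ($T{\left(a \right)} = -3 + 12 = 9$)
$U{\left(G,u \right)} = 117 + u^{2}$ ($U{\left(G,u \right)} = u^{2} + 117 = 117 + u^{2}$)
$\sqrt{-42556 + U{\left(T{\left(-3 \right)},164 \right)}} = \sqrt{-42556 + \left(117 + 164^{2}\right)} = \sqrt{-42556 + \left(117 + 26896\right)} = \sqrt{-42556 + 27013} = \sqrt{-15543} = 3 i \sqrt{1727}$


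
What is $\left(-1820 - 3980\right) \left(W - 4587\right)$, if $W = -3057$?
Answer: $44335200$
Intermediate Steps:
$\left(-1820 - 3980\right) \left(W - 4587\right) = \left(-1820 - 3980\right) \left(-3057 - 4587\right) = \left(-5800\right) \left(-7644\right) = 44335200$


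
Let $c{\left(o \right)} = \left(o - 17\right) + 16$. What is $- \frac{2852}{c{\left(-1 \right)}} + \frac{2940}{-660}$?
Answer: $\frac{15637}{11} \approx 1421.5$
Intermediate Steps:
$c{\left(o \right)} = -1 + o$ ($c{\left(o \right)} = \left(-17 + o\right) + 16 = -1 + o$)
$- \frac{2852}{c{\left(-1 \right)}} + \frac{2940}{-660} = - \frac{2852}{-1 - 1} + \frac{2940}{-660} = - \frac{2852}{-2} + 2940 \left(- \frac{1}{660}\right) = \left(-2852\right) \left(- \frac{1}{2}\right) - \frac{49}{11} = 1426 - \frac{49}{11} = \frac{15637}{11}$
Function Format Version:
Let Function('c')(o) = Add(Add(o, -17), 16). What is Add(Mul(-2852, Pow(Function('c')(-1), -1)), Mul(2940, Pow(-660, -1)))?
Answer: Rational(15637, 11) ≈ 1421.5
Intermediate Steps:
Function('c')(o) = Add(-1, o) (Function('c')(o) = Add(Add(-17, o), 16) = Add(-1, o))
Add(Mul(-2852, Pow(Function('c')(-1), -1)), Mul(2940, Pow(-660, -1))) = Add(Mul(-2852, Pow(Add(-1, -1), -1)), Mul(2940, Pow(-660, -1))) = Add(Mul(-2852, Pow(-2, -1)), Mul(2940, Rational(-1, 660))) = Add(Mul(-2852, Rational(-1, 2)), Rational(-49, 11)) = Add(1426, Rational(-49, 11)) = Rational(15637, 11)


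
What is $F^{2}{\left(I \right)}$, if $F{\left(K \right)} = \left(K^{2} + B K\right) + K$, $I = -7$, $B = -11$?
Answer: $14161$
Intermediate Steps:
$F{\left(K \right)} = K^{2} - 10 K$ ($F{\left(K \right)} = \left(K^{2} - 11 K\right) + K = K^{2} - 10 K$)
$F^{2}{\left(I \right)} = \left(- 7 \left(-10 - 7\right)\right)^{2} = \left(\left(-7\right) \left(-17\right)\right)^{2} = 119^{2} = 14161$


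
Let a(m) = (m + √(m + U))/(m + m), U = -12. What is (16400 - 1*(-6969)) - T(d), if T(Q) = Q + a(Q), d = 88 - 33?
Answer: 46627/2 - √43/110 ≈ 23313.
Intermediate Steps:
d = 55
a(m) = (m + √(-12 + m))/(2*m) (a(m) = (m + √(m - 12))/(m + m) = (m + √(-12 + m))/((2*m)) = (m + √(-12 + m))*(1/(2*m)) = (m + √(-12 + m))/(2*m))
T(Q) = Q + (Q + √(-12 + Q))/(2*Q)
(16400 - 1*(-6969)) - T(d) = (16400 - 1*(-6969)) - (½ + 55 + (½)*√(-12 + 55)/55) = (16400 + 6969) - (½ + 55 + (½)*(1/55)*√43) = 23369 - (½ + 55 + √43/110) = 23369 - (111/2 + √43/110) = 23369 + (-111/2 - √43/110) = 46627/2 - √43/110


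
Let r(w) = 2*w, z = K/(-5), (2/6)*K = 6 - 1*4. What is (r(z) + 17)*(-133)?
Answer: -9709/5 ≈ -1941.8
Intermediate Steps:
K = 6 (K = 3*(6 - 1*4) = 3*(6 - 4) = 3*2 = 6)
z = -6/5 (z = 6/(-5) = 6*(-⅕) = -6/5 ≈ -1.2000)
(r(z) + 17)*(-133) = (2*(-6/5) + 17)*(-133) = (-12/5 + 17)*(-133) = (73/5)*(-133) = -9709/5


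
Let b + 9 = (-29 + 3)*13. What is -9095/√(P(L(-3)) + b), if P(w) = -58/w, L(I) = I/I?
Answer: 1819*I*√5/9 ≈ 451.93*I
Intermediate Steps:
L(I) = 1
b = -347 (b = -9 + (-29 + 3)*13 = -9 - 26*13 = -9 - 338 = -347)
-9095/√(P(L(-3)) + b) = -9095/√(-58/1 - 347) = -9095/√(-58*1 - 347) = -9095/√(-58 - 347) = -9095*(-I*√5/45) = -(-1819)*I*√5/9 = 1819*I*√5/9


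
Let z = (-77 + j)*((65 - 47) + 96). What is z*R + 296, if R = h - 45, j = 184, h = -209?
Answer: -3097996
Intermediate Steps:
R = -254 (R = -209 - 45 = -254)
z = 12198 (z = (-77 + 184)*((65 - 47) + 96) = 107*(18 + 96) = 107*114 = 12198)
z*R + 296 = 12198*(-254) + 296 = -3098292 + 296 = -3097996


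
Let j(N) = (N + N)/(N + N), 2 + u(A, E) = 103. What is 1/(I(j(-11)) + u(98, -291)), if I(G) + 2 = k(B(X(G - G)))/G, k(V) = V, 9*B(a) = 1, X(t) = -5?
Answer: 9/892 ≈ 0.010090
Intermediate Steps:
B(a) = 1/9 (B(a) = (1/9)*1 = 1/9)
u(A, E) = 101 (u(A, E) = -2 + 103 = 101)
j(N) = 1 (j(N) = (2*N)/((2*N)) = (2*N)*(1/(2*N)) = 1)
I(G) = -2 + 1/(9*G)
1/(I(j(-11)) + u(98, -291)) = 1/((-2 + (1/9)/1) + 101) = 1/((-2 + (1/9)*1) + 101) = 1/((-2 + 1/9) + 101) = 1/(-17/9 + 101) = 1/(892/9) = 9/892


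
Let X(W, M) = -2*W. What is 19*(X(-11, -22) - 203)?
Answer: -3439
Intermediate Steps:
19*(X(-11, -22) - 203) = 19*(-2*(-11) - 203) = 19*(22 - 203) = 19*(-181) = -3439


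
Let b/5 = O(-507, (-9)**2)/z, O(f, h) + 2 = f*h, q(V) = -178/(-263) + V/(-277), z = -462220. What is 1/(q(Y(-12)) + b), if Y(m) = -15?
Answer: 6734637844/7914653163 ≈ 0.85091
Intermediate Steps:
q(V) = 178/263 - V/277 (q(V) = -178*(-1/263) + V*(-1/277) = 178/263 - V/277)
O(f, h) = -2 + f*h
b = 41069/92444 (b = 5*((-2 - 507*(-9)**2)/(-462220)) = 5*((-2 - 507*81)*(-1/462220)) = 5*((-2 - 41067)*(-1/462220)) = 5*(-41069*(-1/462220)) = 5*(41069/462220) = 41069/92444 ≈ 0.44426)
1/(q(Y(-12)) + b) = 1/((178/263 - 1/277*(-15)) + 41069/92444) = 1/((178/263 + 15/277) + 41069/92444) = 1/(53251/72851 + 41069/92444) = 1/(7914653163/6734637844) = 6734637844/7914653163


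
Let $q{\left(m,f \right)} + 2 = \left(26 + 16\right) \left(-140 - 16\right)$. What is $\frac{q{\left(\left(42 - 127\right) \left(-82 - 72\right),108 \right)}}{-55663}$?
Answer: $\frac{6554}{55663} \approx 0.11774$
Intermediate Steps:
$q{\left(m,f \right)} = -6554$ ($q{\left(m,f \right)} = -2 + \left(26 + 16\right) \left(-140 - 16\right) = -2 + 42 \left(-156\right) = -2 - 6552 = -6554$)
$\frac{q{\left(\left(42 - 127\right) \left(-82 - 72\right),108 \right)}}{-55663} = - \frac{6554}{-55663} = \left(-6554\right) \left(- \frac{1}{55663}\right) = \frac{6554}{55663}$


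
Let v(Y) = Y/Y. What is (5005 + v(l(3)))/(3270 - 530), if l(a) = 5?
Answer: 2503/1370 ≈ 1.8270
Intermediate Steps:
v(Y) = 1
(5005 + v(l(3)))/(3270 - 530) = (5005 + 1)/(3270 - 530) = 5006/2740 = 5006*(1/2740) = 2503/1370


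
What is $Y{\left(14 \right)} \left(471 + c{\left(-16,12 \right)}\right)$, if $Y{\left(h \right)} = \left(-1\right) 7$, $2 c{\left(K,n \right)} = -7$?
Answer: $- \frac{6545}{2} \approx -3272.5$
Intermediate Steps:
$c{\left(K,n \right)} = - \frac{7}{2}$ ($c{\left(K,n \right)} = \frac{1}{2} \left(-7\right) = - \frac{7}{2}$)
$Y{\left(h \right)} = -7$
$Y{\left(14 \right)} \left(471 + c{\left(-16,12 \right)}\right) = - 7 \left(471 - \frac{7}{2}\right) = \left(-7\right) \frac{935}{2} = - \frac{6545}{2}$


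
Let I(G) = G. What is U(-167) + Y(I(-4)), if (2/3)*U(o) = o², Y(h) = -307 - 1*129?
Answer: 82795/2 ≈ 41398.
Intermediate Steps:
Y(h) = -436 (Y(h) = -307 - 129 = -436)
U(o) = 3*o²/2
U(-167) + Y(I(-4)) = (3/2)*(-167)² - 436 = (3/2)*27889 - 436 = 83667/2 - 436 = 82795/2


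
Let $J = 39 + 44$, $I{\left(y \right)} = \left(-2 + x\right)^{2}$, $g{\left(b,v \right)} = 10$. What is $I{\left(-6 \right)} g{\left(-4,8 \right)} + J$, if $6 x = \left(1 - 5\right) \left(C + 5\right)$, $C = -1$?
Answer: $\frac{2707}{9} \approx 300.78$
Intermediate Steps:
$x = - \frac{8}{3}$ ($x = \frac{\left(1 - 5\right) \left(-1 + 5\right)}{6} = \frac{\left(-4\right) 4}{6} = \frac{1}{6} \left(-16\right) = - \frac{8}{3} \approx -2.6667$)
$I{\left(y \right)} = \frac{196}{9}$ ($I{\left(y \right)} = \left(-2 - \frac{8}{3}\right)^{2} = \left(- \frac{14}{3}\right)^{2} = \frac{196}{9}$)
$J = 83$
$I{\left(-6 \right)} g{\left(-4,8 \right)} + J = \frac{196}{9} \cdot 10 + 83 = \frac{1960}{9} + 83 = \frac{2707}{9}$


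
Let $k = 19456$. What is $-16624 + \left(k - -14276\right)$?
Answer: $17108$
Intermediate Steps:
$-16624 + \left(k - -14276\right) = -16624 + \left(19456 - -14276\right) = -16624 + \left(19456 + 14276\right) = -16624 + 33732 = 17108$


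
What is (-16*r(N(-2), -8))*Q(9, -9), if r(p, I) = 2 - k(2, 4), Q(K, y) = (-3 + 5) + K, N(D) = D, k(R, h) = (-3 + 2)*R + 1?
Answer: -528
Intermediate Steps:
k(R, h) = 1 - R (k(R, h) = -R + 1 = 1 - R)
Q(K, y) = 2 + K
r(p, I) = 3 (r(p, I) = 2 - (1 - 1*2) = 2 - (1 - 2) = 2 - 1*(-1) = 2 + 1 = 3)
(-16*r(N(-2), -8))*Q(9, -9) = (-16*3)*(2 + 9) = -48*11 = -528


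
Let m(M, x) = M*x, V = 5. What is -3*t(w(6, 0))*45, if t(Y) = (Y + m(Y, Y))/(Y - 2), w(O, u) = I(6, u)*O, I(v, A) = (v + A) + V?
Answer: -298485/32 ≈ -9327.7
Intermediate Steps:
I(v, A) = 5 + A + v (I(v, A) = (v + A) + 5 = (A + v) + 5 = 5 + A + v)
w(O, u) = O*(11 + u) (w(O, u) = (5 + u + 6)*O = (11 + u)*O = O*(11 + u))
t(Y) = (Y + Y²)/(-2 + Y) (t(Y) = (Y + Y*Y)/(Y - 2) = (Y + Y²)/(-2 + Y))
-3*t(w(6, 0))*45 = -3*6*(11 + 0)*(1 + 6*(11 + 0))/(-2 + 6*(11 + 0))*45 = -3*6*11*(1 + 6*11)/(-2 + 6*11)*45 = -198*(1 + 66)/(-2 + 66)*45 = -198*67/64*45 = -3*2211/32*45 = -6633/32*45 = -298485/32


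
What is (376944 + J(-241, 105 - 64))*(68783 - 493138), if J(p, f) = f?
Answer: -159975469675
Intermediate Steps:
(376944 + J(-241, 105 - 64))*(68783 - 493138) = (376944 + (105 - 64))*(68783 - 493138) = (376944 + 41)*(-424355) = 376985*(-424355) = -159975469675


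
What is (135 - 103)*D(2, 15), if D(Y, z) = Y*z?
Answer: 960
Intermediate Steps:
(135 - 103)*D(2, 15) = (135 - 103)*(2*15) = 32*30 = 960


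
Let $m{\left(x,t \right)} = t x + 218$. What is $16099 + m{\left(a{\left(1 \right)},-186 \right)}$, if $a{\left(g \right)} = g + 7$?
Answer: $14829$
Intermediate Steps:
$a{\left(g \right)} = 7 + g$
$m{\left(x,t \right)} = 218 + t x$
$16099 + m{\left(a{\left(1 \right)},-186 \right)} = 16099 + \left(218 - 186 \left(7 + 1\right)\right) = 16099 + \left(218 - 1488\right) = 16099 - 1270 = 14829$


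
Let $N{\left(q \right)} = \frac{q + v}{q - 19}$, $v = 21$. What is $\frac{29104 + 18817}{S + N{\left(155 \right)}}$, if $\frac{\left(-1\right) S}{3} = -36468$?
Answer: $\frac{814657}{1859890} \approx 0.43801$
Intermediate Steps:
$N{\left(q \right)} = \frac{21 + q}{-19 + q}$ ($N{\left(q \right)} = \frac{q + 21}{q - 19} = \frac{21 + q}{-19 + q}$)
$S = 109404$ ($S = \left(-3\right) \left(-36468\right) = 109404$)
$\frac{29104 + 18817}{S + N{\left(155 \right)}} = \frac{29104 + 18817}{109404 + \frac{21 + 155}{-19 + 155}} = \frac{47921}{109404 + \frac{1}{136} \cdot 176} = \frac{47921}{109404 + \frac{22}{17}} = \frac{47921}{\frac{1859890}{17}} = 47921 \cdot \frac{17}{1859890} = \frac{814657}{1859890}$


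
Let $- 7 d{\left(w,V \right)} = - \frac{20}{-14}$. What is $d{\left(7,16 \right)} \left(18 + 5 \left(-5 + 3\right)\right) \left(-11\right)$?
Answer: $\frac{880}{49} \approx 17.959$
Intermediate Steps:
$d{\left(w,V \right)} = - \frac{10}{49}$ ($d{\left(w,V \right)} = - \frac{\left(-20\right) \frac{1}{-14}}{7} = - \frac{\left(-20\right) \left(- \frac{1}{14}\right)}{7} = \left(- \frac{1}{7}\right) \frac{10}{7} = - \frac{10}{49}$)
$d{\left(7,16 \right)} \left(18 + 5 \left(-5 + 3\right)\right) \left(-11\right) = - \frac{10 \left(18 + 5 \left(-5 + 3\right)\right) \left(-11\right)}{49} = - \frac{10 \left(18 + 5 \left(-2\right)\right) \left(-11\right)}{49} = - \frac{10 \left(18 - 10\right) \left(-11\right)}{49} = - \frac{10 \cdot 8 \left(-11\right)}{49} = \left(- \frac{10}{49}\right) \left(-88\right) = \frac{880}{49}$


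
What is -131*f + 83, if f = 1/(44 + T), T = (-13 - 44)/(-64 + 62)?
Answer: 11773/145 ≈ 81.193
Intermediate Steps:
T = 57/2 (T = -57/(-2) = -57*(-½) = 57/2 ≈ 28.500)
f = 2/145 (f = 1/(44 + 57/2) = 1/(145/2) = 2/145 ≈ 0.013793)
-131*f + 83 = -131*2/145 + 83 = -262/145 + 83 = 11773/145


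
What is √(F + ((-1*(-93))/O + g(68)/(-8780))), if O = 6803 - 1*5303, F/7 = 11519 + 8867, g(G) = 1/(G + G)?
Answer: √317919468086649370/1492600 ≈ 377.76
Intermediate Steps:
g(G) = 1/(2*G)
F = 142702 (F = 7*(11519 + 8867) = 7*20386 = 142702)
O = 1500 (O = 6803 - 5303 = 1500)
√(F + ((-1*(-93))/O + g(68)/(-8780))) = √(142702 + (-1*(-93)/1500 + ((½)/68)/(-8780))) = √(142702 + (93*(1/1500) + ((½)*(1/68))*(-1/8780))) = √(142702 + (31/500 + (1/136)*(-1/8780))) = √(142702 + (31/500 - 1/1194080)) = √(142702 + 1850799/29852000) = √(4259941954799/29852000) = √317919468086649370/1492600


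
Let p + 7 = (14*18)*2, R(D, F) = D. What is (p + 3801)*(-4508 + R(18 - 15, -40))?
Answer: -19362490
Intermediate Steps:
p = 497 (p = -7 + (14*18)*2 = -7 + 252*2 = -7 + 504 = 497)
(p + 3801)*(-4508 + R(18 - 15, -40)) = (497 + 3801)*(-4508 + (18 - 15)) = 4298*(-4508 + 3) = 4298*(-4505) = -19362490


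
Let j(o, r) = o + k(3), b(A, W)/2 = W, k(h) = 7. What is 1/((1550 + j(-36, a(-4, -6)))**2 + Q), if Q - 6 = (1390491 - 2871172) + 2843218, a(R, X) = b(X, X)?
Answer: 1/3675984 ≈ 2.7204e-7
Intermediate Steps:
b(A, W) = 2*W
a(R, X) = 2*X
j(o, r) = 7 + o (j(o, r) = o + 7 = 7 + o)
Q = 1362543 (Q = 6 + ((1390491 - 2871172) + 2843218) = 6 + (-1480681 + 2843218) = 6 + 1362537 = 1362543)
1/((1550 + j(-36, a(-4, -6)))**2 + Q) = 1/((1550 + (7 - 36))**2 + 1362543) = 1/((1550 - 29)**2 + 1362543) = 1/(1521**2 + 1362543) = 1/(2313441 + 1362543) = 1/3675984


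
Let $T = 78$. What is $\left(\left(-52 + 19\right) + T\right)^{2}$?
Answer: $2025$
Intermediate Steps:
$\left(\left(-52 + 19\right) + T\right)^{2} = \left(\left(-52 + 19\right) + 78\right)^{2} = \left(-33 + 78\right)^{2} = 45^{2} = 2025$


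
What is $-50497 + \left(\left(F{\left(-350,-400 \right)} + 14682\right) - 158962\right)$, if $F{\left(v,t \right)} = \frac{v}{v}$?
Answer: $-194776$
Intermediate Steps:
$F{\left(v,t \right)} = 1$
$-50497 + \left(\left(F{\left(-350,-400 \right)} + 14682\right) - 158962\right) = -50497 + \left(\left(1 + 14682\right) - 158962\right) = -50497 + \left(14683 - 158962\right) = -50497 - 144279 = -194776$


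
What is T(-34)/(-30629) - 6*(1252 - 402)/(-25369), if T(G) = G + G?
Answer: 157932992/777027101 ≈ 0.20325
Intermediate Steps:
T(G) = 2*G
T(-34)/(-30629) - 6*(1252 - 402)/(-25369) = (2*(-34))/(-30629) - 6*(1252 - 402)/(-25369) = -68*(-1/30629) - 6*850*(-1/25369) = 68/30629 - 5100*(-1/25369) = 68/30629 + 5100/25369 = 157932992/777027101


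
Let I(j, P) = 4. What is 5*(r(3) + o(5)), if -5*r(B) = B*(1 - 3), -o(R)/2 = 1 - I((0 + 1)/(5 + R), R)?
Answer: 36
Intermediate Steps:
o(R) = 6 (o(R) = -2*(1 - 1*4) = -2*(1 - 4) = -2*(-3) = 6)
r(B) = 2*B/5 (r(B) = -B*(1 - 3)/5 = -B*(-2)/5 = -(-2)*B/5 = 2*B/5)
5*(r(3) + o(5)) = 5*((⅖)*3 + 6) = 5*(6/5 + 6) = 5*(36/5) = 36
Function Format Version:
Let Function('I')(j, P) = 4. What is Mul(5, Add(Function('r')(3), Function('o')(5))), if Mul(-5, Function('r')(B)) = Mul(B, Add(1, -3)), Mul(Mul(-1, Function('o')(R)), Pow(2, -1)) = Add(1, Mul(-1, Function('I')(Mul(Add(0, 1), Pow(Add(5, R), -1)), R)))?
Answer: 36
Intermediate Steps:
Function('o')(R) = 6 (Function('o')(R) = Mul(-2, Add(1, Mul(-1, 4))) = Mul(-2, Add(1, -4)) = Mul(-2, -3) = 6)
Function('r')(B) = Mul(Rational(2, 5), B) (Function('r')(B) = Mul(Rational(-1, 5), Mul(B, Add(1, -3))) = Mul(Rational(-1, 5), Mul(B, -2)) = Mul(Rational(-1, 5), Mul(-2, B)) = Mul(Rational(2, 5), B))
Mul(5, Add(Function('r')(3), Function('o')(5))) = Mul(5, Add(Mul(Rational(2, 5), 3), 6)) = Mul(5, Add(Rational(6, 5), 6)) = Mul(5, Rational(36, 5)) = 36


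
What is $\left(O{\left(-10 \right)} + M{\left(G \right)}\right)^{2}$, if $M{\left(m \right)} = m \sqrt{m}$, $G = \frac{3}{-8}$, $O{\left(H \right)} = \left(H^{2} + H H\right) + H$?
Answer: $\frac{18483173}{512} - \frac{285 i \sqrt{6}}{8} \approx 36100.0 - 87.263 i$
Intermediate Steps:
$O{\left(H \right)} = H + 2 H^{2}$ ($O{\left(H \right)} = \left(H^{2} + H^{2}\right) + H = 2 H^{2} + H = H + 2 H^{2}$)
$G = - \frac{3}{8}$ ($G = 3 \left(- \frac{1}{8}\right) = - \frac{3}{8} \approx -0.375$)
$M{\left(m \right)} = m^{\frac{3}{2}}$
$\left(O{\left(-10 \right)} + M{\left(G \right)}\right)^{2} = \left(- 10 \left(1 + 2 \left(-10\right)\right) + \left(- \frac{3}{8}\right)^{\frac{3}{2}}\right)^{2} = \left(- 10 \left(1 - 20\right) - \frac{3 i \sqrt{6}}{32}\right)^{2} = \left(\left(-10\right) \left(-19\right) - \frac{3 i \sqrt{6}}{32}\right)^{2} = \left(190 - \frac{3 i \sqrt{6}}{32}\right)^{2}$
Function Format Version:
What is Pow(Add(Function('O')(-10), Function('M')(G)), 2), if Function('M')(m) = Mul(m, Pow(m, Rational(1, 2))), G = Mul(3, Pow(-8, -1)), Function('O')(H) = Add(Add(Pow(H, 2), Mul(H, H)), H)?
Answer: Add(Rational(18483173, 512), Mul(Rational(-285, 8), I, Pow(6, Rational(1, 2)))) ≈ Add(36100., Mul(-87.263, I))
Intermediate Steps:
Function('O')(H) = Add(H, Mul(2, Pow(H, 2))) (Function('O')(H) = Add(Add(Pow(H, 2), Pow(H, 2)), H) = Add(Mul(2, Pow(H, 2)), H) = Add(H, Mul(2, Pow(H, 2))))
G = Rational(-3, 8) (G = Mul(3, Rational(-1, 8)) = Rational(-3, 8) ≈ -0.37500)
Function('M')(m) = Pow(m, Rational(3, 2))
Pow(Add(Function('O')(-10), Function('M')(G)), 2) = Pow(Add(Mul(-10, Add(1, Mul(2, -10))), Pow(Rational(-3, 8), Rational(3, 2))), 2) = Pow(Add(Mul(-10, Add(1, -20)), Mul(Rational(-3, 32), I, Pow(6, Rational(1, 2)))), 2) = Pow(Add(Mul(-10, -19), Mul(Rational(-3, 32), I, Pow(6, Rational(1, 2)))), 2) = Pow(Add(190, Mul(Rational(-3, 32), I, Pow(6, Rational(1, 2)))), 2)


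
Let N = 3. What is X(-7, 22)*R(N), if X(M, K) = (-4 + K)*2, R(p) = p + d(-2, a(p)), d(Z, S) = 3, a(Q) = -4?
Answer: 216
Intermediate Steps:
R(p) = 3 + p (R(p) = p + 3 = 3 + p)
X(M, K) = -8 + 2*K
X(-7, 22)*R(N) = (-8 + 2*22)*(3 + 3) = (-8 + 44)*6 = 36*6 = 216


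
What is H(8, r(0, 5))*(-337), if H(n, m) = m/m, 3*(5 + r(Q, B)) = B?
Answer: -337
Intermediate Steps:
r(Q, B) = -5 + B/3
H(n, m) = 1
H(8, r(0, 5))*(-337) = 1*(-337) = -337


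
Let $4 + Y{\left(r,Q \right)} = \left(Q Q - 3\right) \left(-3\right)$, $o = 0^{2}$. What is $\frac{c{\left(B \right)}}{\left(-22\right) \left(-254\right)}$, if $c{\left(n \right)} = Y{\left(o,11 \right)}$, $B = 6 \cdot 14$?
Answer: $- \frac{179}{2794} \approx -0.064066$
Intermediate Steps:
$o = 0$
$B = 84$
$Y{\left(r,Q \right)} = 5 - 3 Q^{2}$ ($Y{\left(r,Q \right)} = -4 + \left(Q Q - 3\right) \left(-3\right) = -4 + \left(Q^{2} - 3\right) \left(-3\right) = -4 + \left(-3 + Q^{2}\right) \left(-3\right) = -4 - \left(-9 + 3 Q^{2}\right) = 5 - 3 Q^{2}$)
$c{\left(n \right)} = -358$ ($c{\left(n \right)} = 5 - 3 \cdot 11^{2} = 5 - 363 = -358$)
$\frac{c{\left(B \right)}}{\left(-22\right) \left(-254\right)} = - \frac{358}{\left(-22\right) \left(-254\right)} = - \frac{358}{5588} = \left(-358\right) \frac{1}{5588} = - \frac{179}{2794}$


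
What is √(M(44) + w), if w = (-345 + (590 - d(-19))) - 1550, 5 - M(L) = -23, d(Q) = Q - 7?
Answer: 3*I*√139 ≈ 35.37*I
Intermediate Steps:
d(Q) = -7 + Q
M(L) = 28 (M(L) = 5 - 1*(-23) = 5 + 23 = 28)
w = -1279 (w = (-345 + (590 - (-7 - 19))) - 1550 = (-345 + (590 - 1*(-26))) - 1550 = (-345 + (590 + 26)) - 1550 = (-345 + 616) - 1550 = 271 - 1550 = -1279)
√(M(44) + w) = √(28 - 1279) = √(-1251) = 3*I*√139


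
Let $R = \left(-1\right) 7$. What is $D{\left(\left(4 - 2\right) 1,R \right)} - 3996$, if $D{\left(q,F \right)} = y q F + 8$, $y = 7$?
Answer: $-4086$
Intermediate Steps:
$R = -7$
$D{\left(q,F \right)} = 8 + 7 F q$ ($D{\left(q,F \right)} = 7 q F + 8 = 7 F q + 8 = 8 + 7 F q$)
$D{\left(\left(4 - 2\right) 1,R \right)} - 3996 = \left(8 + 7 \left(-7\right) \left(4 - 2\right) 1\right) - 3996 = \left(8 + 7 \left(-7\right) 2 \cdot 1\right) - 3996 = \left(8 + 7 \left(-7\right) 2\right) - 3996 = \left(8 - 98\right) - 3996 = -90 - 3996 = -4086$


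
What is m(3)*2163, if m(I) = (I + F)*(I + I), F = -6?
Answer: -38934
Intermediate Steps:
m(I) = 2*I*(-6 + I) (m(I) = (I - 6)*(I + I) = (-6 + I)*(2*I) = 2*I*(-6 + I))
m(3)*2163 = (2*3*(-6 + 3))*2163 = (2*3*(-3))*2163 = -18*2163 = -38934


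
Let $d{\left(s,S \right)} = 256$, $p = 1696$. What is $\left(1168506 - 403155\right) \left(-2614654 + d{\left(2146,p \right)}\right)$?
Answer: $-2000932123698$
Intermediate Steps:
$\left(1168506 - 403155\right) \left(-2614654 + d{\left(2146,p \right)}\right) = \left(1168506 - 403155\right) \left(-2614654 + 256\right) = 765351 \left(-2614398\right) = -2000932123698$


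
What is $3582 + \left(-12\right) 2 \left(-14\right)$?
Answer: $3918$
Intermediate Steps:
$3582 + \left(-12\right) 2 \left(-14\right) = 3582 - -336 = 3582 + 336 = 3918$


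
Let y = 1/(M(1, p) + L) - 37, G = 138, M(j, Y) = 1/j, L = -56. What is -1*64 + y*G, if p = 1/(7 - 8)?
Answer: -284488/55 ≈ -5172.5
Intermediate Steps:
p = -1 (p = 1/(-1) = -1)
y = -2036/55 (y = 1/(1/1 - 56) - 37 = 1/(1 - 56) - 37 = 1/(-55) - 37 = -1/55 - 37 = -2036/55 ≈ -37.018)
-1*64 + y*G = -1*64 - 2036/55*138 = -64 - 280968/55 = -284488/55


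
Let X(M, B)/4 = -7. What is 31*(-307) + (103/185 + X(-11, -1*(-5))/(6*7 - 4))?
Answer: -33452888/3515 ≈ -9517.2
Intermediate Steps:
X(M, B) = -28 (X(M, B) = 4*(-7) = -28)
31*(-307) + (103/185 + X(-11, -1*(-5))/(6*7 - 4)) = 31*(-307) + (103/185 - 28/(6*7 - 4)) = -9517 + (103*(1/185) - 28/(42 - 4)) = -9517 + (103/185 - 28/38) = -9517 + (103/185 - 28*1/38) = -9517 + (103/185 - 14/19) = -9517 - 633/3515 = -33452888/3515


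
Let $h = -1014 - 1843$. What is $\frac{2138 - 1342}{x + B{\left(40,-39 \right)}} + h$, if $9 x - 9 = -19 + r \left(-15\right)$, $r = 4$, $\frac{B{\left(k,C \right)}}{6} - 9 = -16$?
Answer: $- \frac{321775}{112} \approx -2873.0$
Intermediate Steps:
$B{\left(k,C \right)} = -42$ ($B{\left(k,C \right)} = 54 + 6 \left(-16\right) = 54 - 96 = -42$)
$h = -2857$
$x = - \frac{70}{9}$ ($x = 1 + \frac{-19 + 4 \left(-15\right)}{9} = 1 + \frac{-19 - 60}{9} = 1 + \frac{1}{9} \left(-79\right) = 1 - \frac{79}{9} = - \frac{70}{9} \approx -7.7778$)
$\frac{2138 - 1342}{x + B{\left(40,-39 \right)}} + h = \frac{2138 - 1342}{- \frac{70}{9} - 42} - 2857 = \frac{796}{- \frac{448}{9}} - 2857 = 796 \left(- \frac{9}{448}\right) - 2857 = - \frac{1791}{112} - 2857 = - \frac{321775}{112}$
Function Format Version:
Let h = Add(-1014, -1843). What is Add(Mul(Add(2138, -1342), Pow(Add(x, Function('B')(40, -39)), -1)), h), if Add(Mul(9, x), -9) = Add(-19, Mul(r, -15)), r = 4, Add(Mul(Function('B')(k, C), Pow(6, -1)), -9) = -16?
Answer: Rational(-321775, 112) ≈ -2873.0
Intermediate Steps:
Function('B')(k, C) = -42 (Function('B')(k, C) = Add(54, Mul(6, -16)) = Add(54, -96) = -42)
h = -2857
x = Rational(-70, 9) (x = Add(1, Mul(Rational(1, 9), Add(-19, Mul(4, -15)))) = Add(1, Mul(Rational(1, 9), Add(-19, -60))) = Add(1, Mul(Rational(1, 9), -79)) = Add(1, Rational(-79, 9)) = Rational(-70, 9) ≈ -7.7778)
Add(Mul(Add(2138, -1342), Pow(Add(x, Function('B')(40, -39)), -1)), h) = Add(Mul(Add(2138, -1342), Pow(Add(Rational(-70, 9), -42), -1)), -2857) = Add(Mul(796, Pow(Rational(-448, 9), -1)), -2857) = Add(Mul(796, Rational(-9, 448)), -2857) = Add(Rational(-1791, 112), -2857) = Rational(-321775, 112)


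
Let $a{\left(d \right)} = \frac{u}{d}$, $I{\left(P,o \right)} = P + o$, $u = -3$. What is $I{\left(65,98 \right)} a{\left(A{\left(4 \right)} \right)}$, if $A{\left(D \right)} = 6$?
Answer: $- \frac{163}{2} \approx -81.5$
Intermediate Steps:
$a{\left(d \right)} = - \frac{3}{d}$
$I{\left(65,98 \right)} a{\left(A{\left(4 \right)} \right)} = \left(65 + 98\right) \left(- \frac{3}{6}\right) = 163 \left(\left(-3\right) \frac{1}{6}\right) = 163 \left(- \frac{1}{2}\right) = - \frac{163}{2}$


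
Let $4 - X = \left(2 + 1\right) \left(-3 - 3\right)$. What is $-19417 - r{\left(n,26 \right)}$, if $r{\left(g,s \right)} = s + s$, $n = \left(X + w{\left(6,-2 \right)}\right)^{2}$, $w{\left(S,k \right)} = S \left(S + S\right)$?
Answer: $-19469$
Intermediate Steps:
$w{\left(S,k \right)} = 2 S^{2}$ ($w{\left(S,k \right)} = S 2 S = 2 S^{2}$)
$X = 22$ ($X = 4 - \left(2 + 1\right) \left(-3 - 3\right) = 4 - 3 \left(-6\right) = 4 - -18 = 4 + 18 = 22$)
$n = 8836$ ($n = \left(22 + 2 \cdot 6^{2}\right)^{2} = \left(22 + 2 \cdot 36\right)^{2} = \left(22 + 72\right)^{2} = 94^{2} = 8836$)
$r{\left(g,s \right)} = 2 s$
$-19417 - r{\left(n,26 \right)} = -19417 - 2 \cdot 26 = -19417 - 52 = -19469$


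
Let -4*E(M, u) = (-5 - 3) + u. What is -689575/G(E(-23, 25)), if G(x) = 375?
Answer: -27583/15 ≈ -1838.9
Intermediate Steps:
E(M, u) = 2 - u/4 (E(M, u) = -((-5 - 3) + u)/4 = -(-8 + u)/4 = 2 - u/4)
-689575/G(E(-23, 25)) = -689575/375 = -689575*1/375 = -27583/15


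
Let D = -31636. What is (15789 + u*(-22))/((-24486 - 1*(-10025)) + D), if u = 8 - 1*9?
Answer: -15811/46097 ≈ -0.34299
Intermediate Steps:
u = -1 (u = 8 - 9 = -1)
(15789 + u*(-22))/((-24486 - 1*(-10025)) + D) = (15789 - 1*(-22))/((-24486 - 1*(-10025)) - 31636) = (15789 + 22)/((-24486 + 10025) - 31636) = 15811/(-14461 - 31636) = 15811/(-46097) = 15811*(-1/46097) = -15811/46097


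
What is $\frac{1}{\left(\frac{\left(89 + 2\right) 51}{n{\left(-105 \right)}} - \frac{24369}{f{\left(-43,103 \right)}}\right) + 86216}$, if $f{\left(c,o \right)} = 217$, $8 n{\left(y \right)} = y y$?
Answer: $\frac{16275}{1401392533} \approx 1.1613 \cdot 10^{-5}$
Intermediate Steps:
$n{\left(y \right)} = \frac{y^{2}}{8}$ ($n{\left(y \right)} = \frac{y y}{8} = \frac{y^{2}}{8}$)
$\frac{1}{\left(\frac{\left(89 + 2\right) 51}{n{\left(-105 \right)}} - \frac{24369}{f{\left(-43,103 \right)}}\right) + 86216} = \frac{1}{\left(\frac{\left(89 + 2\right) 51}{\frac{1}{8} \left(-105\right)^{2}} - \frac{24369}{217}\right) + 86216} = \frac{1}{\left(\frac{91 \cdot 51}{\frac{1}{8} \cdot 11025} - \frac{24369}{217}\right) + 86216} = \frac{1}{\left(\frac{4641}{\frac{11025}{8}} - \frac{24369}{217}\right) + 86216} = \frac{1}{\left(4641 \cdot \frac{8}{11025} - \frac{24369}{217}\right) + 86216} = \frac{1}{\left(\frac{1768}{525} - \frac{24369}{217}\right) + 86216} = \frac{1}{- \frac{1772867}{16275} + 86216} = \frac{1}{\frac{1401392533}{16275}} = \frac{16275}{1401392533}$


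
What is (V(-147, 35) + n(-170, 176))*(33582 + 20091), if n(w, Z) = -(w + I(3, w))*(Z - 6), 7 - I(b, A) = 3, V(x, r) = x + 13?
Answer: 1507459878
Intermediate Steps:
V(x, r) = 13 + x
I(b, A) = 4 (I(b, A) = 7 - 1*3 = 7 - 3 = 4)
n(w, Z) = -(-6 + Z)*(4 + w) (n(w, Z) = -(w + 4)*(Z - 6) = -(4 + w)*(-6 + Z) = -(-6 + Z)*(4 + w))
(V(-147, 35) + n(-170, 176))*(33582 + 20091) = ((13 - 147) + (24 - 4*176 + 6*(-170) - 1*176*(-170)))*(33582 + 20091) = (-134 + (24 - 704 - 1020 + 29920))*53673 = (-134 + 28220)*53673 = 28086*53673 = 1507459878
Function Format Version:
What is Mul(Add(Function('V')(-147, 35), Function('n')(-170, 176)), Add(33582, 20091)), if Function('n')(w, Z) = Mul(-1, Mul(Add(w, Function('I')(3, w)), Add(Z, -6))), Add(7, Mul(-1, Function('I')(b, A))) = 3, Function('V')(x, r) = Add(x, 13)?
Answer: 1507459878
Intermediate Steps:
Function('V')(x, r) = Add(13, x)
Function('I')(b, A) = 4 (Function('I')(b, A) = Add(7, Mul(-1, 3)) = Add(7, -3) = 4)
Function('n')(w, Z) = Mul(-1, Add(-6, Z), Add(4, w)) (Function('n')(w, Z) = Mul(-1, Mul(Add(w, 4), Add(Z, -6))) = Mul(-1, Mul(Add(4, w), Add(-6, Z))) = Mul(-1, Mul(Add(-6, Z), Add(4, w))) = Mul(-1, Add(-6, Z), Add(4, w)))
Mul(Add(Function('V')(-147, 35), Function('n')(-170, 176)), Add(33582, 20091)) = Mul(Add(Add(13, -147), Add(24, Mul(-4, 176), Mul(6, -170), Mul(-1, 176, -170))), Add(33582, 20091)) = Mul(Add(-134, Add(24, -704, -1020, 29920)), 53673) = Mul(Add(-134, 28220), 53673) = Mul(28086, 53673) = 1507459878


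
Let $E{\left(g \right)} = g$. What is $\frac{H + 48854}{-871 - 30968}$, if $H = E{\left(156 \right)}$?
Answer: $- \frac{49010}{31839} \approx -1.5393$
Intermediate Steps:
$H = 156$
$\frac{H + 48854}{-871 - 30968} = \frac{156 + 48854}{-871 - 30968} = \frac{49010}{-871 - 30968} = \frac{49010}{-31839} = 49010 \left(- \frac{1}{31839}\right) = - \frac{49010}{31839}$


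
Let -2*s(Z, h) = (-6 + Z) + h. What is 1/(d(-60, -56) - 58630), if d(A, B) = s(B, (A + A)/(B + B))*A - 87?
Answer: -7/423814 ≈ -1.6517e-5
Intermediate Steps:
s(Z, h) = 3 - Z/2 - h/2 (s(Z, h) = -((-6 + Z) + h)/2 = -(-6 + Z + h)/2 = 3 - Z/2 - h/2)
d(A, B) = -87 + A*(3 - B/2 - A/(2*B)) (d(A, B) = (3 - B/2 - (A + A)/(2*(B + B)))*A - 87 = (3 - B/2 - 2*A/(2*(2*B)))*A - 87 = (3 - B/2 - 2*A*1/(2*B)/2)*A - 87 = (3 - B/2 - A/(2*B))*A - 87 = A*(3 - B/2 - A/(2*B)) - 87 = -87 + A*(3 - B/2 - A/(2*B)))
1/(d(-60, -56) - 58630) = 1/((½)*(-174*(-56) - 1*(-60)*(-60 - 56*(-6 - 56)))/(-56) - 58630) = 1/((½)*(-1/56)*(9744 - 1*(-60)*(-60 - 56*(-62))) - 58630) = 1/((½)*(-1/56)*(9744 - 1*(-60)*(-60 + 3472)) - 58630) = 1/((½)*(-1/56)*(9744 - 1*(-60)*3412) - 58630) = 1/((½)*(-1/56)*(9744 + 204720) - 58630) = 1/((½)*(-1/56)*214464 - 58630) = 1/(-13404/7 - 58630) = 1/(-423814/7) = -7/423814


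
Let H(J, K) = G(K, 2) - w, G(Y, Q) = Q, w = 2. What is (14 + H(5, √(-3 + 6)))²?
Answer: 196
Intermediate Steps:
H(J, K) = 0 (H(J, K) = 2 - 1*2 = 2 - 2 = 0)
(14 + H(5, √(-3 + 6)))² = (14 + 0)² = 14² = 196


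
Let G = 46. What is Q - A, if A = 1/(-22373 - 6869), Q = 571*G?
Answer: 768070373/29242 ≈ 26266.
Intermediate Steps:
Q = 26266 (Q = 571*46 = 26266)
A = -1/29242 (A = 1/(-29242) = -1/29242 ≈ -3.4197e-5)
Q - A = 26266 - 1*(-1/29242) = 26266 + 1/29242 = 768070373/29242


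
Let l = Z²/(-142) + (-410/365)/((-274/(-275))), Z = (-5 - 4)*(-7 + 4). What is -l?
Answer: 8891779/1420142 ≈ 6.2612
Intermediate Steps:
Z = 27 (Z = -9*(-3) = 27)
l = -8891779/1420142 (l = 27²/(-142) + (-410/365)/((-274/(-275))) = 729*(-1/142) + (-410*1/365)/((-274*(-1/275))) = -729/142 - 82/(73*274/275) = -729/142 - 82/73*275/274 = -729/142 - 11275/10001 = -8891779/1420142 ≈ -6.2612)
-l = -1*(-8891779/1420142) = 8891779/1420142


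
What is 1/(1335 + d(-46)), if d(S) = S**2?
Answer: 1/3451 ≈ 0.00028977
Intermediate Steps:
1/(1335 + d(-46)) = 1/(1335 + (-46)**2) = 1/(1335 + 2116) = 1/3451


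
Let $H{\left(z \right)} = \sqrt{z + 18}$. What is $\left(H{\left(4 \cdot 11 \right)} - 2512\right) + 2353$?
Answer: $-159 + \sqrt{62} \approx -151.13$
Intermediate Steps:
$H{\left(z \right)} = \sqrt{18 + z}$
$\left(H{\left(4 \cdot 11 \right)} - 2512\right) + 2353 = \left(\sqrt{18 + 4 \cdot 11} - 2512\right) + 2353 = \left(\sqrt{18 + 44} - 2512\right) + 2353 = \left(\sqrt{62} - 2512\right) + 2353 = \left(-2512 + \sqrt{62}\right) + 2353 = -159 + \sqrt{62}$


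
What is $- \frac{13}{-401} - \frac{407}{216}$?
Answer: $- \frac{160399}{86616} \approx -1.8518$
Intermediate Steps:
$- \frac{13}{-401} - \frac{407}{216} = \left(-13\right) \left(- \frac{1}{401}\right) - \frac{407}{216} = \frac{13}{401} - \frac{407}{216} = - \frac{160399}{86616}$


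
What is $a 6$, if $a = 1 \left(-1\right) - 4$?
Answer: $-30$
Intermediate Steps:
$a = -5$ ($a = -1 - 4 = -5$)
$a 6 = \left(-5\right) 6 = -30$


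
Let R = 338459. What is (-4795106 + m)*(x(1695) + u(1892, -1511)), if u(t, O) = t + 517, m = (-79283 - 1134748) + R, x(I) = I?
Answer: -23272462512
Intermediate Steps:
m = -875572 (m = (-79283 - 1134748) + 338459 = -1214031 + 338459 = -875572)
u(t, O) = 517 + t
(-4795106 + m)*(x(1695) + u(1892, -1511)) = (-4795106 - 875572)*(1695 + (517 + 1892)) = -5670678*(1695 + 2409) = -5670678*4104 = -23272462512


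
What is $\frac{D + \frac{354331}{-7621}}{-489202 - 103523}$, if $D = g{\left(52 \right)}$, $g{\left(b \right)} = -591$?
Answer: $\frac{4858342}{4517157225} \approx 0.0010755$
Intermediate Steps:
$D = -591$
$\frac{D + \frac{354331}{-7621}}{-489202 - 103523} = \frac{-591 + \frac{354331}{-7621}}{-489202 - 103523} = \frac{-591 + 354331 \left(- \frac{1}{7621}\right)}{-592725} = \left(-591 - \frac{354331}{7621}\right) \left(- \frac{1}{592725}\right) = \left(- \frac{4858342}{7621}\right) \left(- \frac{1}{592725}\right) = \frac{4858342}{4517157225}$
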